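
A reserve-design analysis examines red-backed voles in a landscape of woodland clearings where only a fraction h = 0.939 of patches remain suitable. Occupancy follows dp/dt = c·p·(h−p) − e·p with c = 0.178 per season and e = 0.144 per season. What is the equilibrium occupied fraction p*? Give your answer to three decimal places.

0.130

Setting dp/dt = 0 and dividing by p* gives c·(h−p*) = e.
So p* = h − e/c = 0.939 − 0.144/0.178 = 0.939 − 0.8090 = 0.1300.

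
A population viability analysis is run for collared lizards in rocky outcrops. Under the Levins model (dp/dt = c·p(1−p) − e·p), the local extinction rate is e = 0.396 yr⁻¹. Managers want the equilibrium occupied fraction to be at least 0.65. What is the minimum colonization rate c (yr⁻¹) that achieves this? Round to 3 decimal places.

1.131

p* = 1 − e/c ≥ 0.65 requires e/c ≤ 0.3500, i.e. c ≥ e/0.3500.
c_min = 0.396/0.3500 = 1.1314.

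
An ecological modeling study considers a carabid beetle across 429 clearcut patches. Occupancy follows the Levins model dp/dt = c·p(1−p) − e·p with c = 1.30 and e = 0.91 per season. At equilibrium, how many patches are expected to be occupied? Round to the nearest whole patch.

p* = 1 − e/c = 1 − 0.91/1.30 = 0.3000.
Expected occupied patches = N × p* = 429 × 0.3000 = 128.70 ≈ 129.

129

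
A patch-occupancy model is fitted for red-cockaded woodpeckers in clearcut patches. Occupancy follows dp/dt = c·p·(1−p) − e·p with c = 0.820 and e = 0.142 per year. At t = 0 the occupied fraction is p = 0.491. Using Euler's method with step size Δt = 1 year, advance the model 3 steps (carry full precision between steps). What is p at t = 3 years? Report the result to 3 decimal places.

0.788

Update rule: p ← p + [c·p·(1−p) − e·p]·Δt with Δt = 1.
  1  |  dp/dt·Δt = +0.135212  |  p_1 = 0.626212
  2  |  dp/dt·Δt = +0.103016  |  p_2 = 0.729227
  3  |  dp/dt·Δt = +0.058363  |  p_3 = 0.787590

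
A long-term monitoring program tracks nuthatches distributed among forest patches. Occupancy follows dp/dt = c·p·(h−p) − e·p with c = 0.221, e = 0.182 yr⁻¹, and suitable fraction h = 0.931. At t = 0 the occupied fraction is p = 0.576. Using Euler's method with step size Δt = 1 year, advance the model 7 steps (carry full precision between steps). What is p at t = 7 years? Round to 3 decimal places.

0.334

Update rule: p ← p + [c·p·(h−p) − e·p]·Δt with Δt = 1.
p: 0.57600 → 0.51636  (Δp = -0.05964)
p: 0.51636 → 0.46970  (Δp = -0.04666)
p: 0.46970 → 0.43210  (Δp = -0.03760)
p: 0.43210 → 0.40110  (Δp = -0.03100)
p: 0.40110 → 0.37507  (Δp = -0.02603)
p: 0.37507 → 0.35289  (Δp = -0.02218)
p: 0.35289 → 0.33375  (Δp = -0.01914)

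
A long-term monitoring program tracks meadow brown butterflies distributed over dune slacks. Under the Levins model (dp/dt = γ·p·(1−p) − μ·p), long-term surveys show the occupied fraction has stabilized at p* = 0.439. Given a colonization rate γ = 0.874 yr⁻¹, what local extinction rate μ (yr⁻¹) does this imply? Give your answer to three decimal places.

At equilibrium γ(1−p*) = μ.
μ = 0.874 × (1 − 0.439) = 0.874 × 0.5610 = 0.4903.

0.490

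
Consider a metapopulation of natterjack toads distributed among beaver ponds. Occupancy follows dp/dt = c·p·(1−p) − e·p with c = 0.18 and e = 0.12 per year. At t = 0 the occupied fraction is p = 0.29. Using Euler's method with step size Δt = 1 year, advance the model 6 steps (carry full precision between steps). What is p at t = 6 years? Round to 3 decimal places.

0.302

Update rule: p ← p + [c·p·(1−p) − e·p]·Δt with Δt = 1.
p: 0.29000 → 0.29226  (Δp = +0.00226)
p: 0.29226 → 0.29442  (Δp = +0.00216)
p: 0.29442 → 0.29648  (Δp = +0.00206)
p: 0.29648 → 0.29845  (Δp = +0.00197)
p: 0.29845 → 0.30033  (Δp = +0.00187)
p: 0.30033 → 0.30211  (Δp = +0.00178)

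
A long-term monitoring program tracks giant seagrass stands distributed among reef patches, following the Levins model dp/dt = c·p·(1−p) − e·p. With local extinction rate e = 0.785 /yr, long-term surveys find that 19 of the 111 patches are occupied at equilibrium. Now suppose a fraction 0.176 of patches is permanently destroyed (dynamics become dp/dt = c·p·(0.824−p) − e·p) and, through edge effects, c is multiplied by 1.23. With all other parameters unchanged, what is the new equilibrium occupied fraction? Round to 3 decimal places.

Observed p* = 19/111 = 0.17117.
Balance c(1−p*) = e gives c = e/(1 − 0.17117) = 0.785/0.82883 = 0.94712.
New p* = 0.824 − e/c = 0.824 − 0.78500/1.16496 = 0.15016.

0.150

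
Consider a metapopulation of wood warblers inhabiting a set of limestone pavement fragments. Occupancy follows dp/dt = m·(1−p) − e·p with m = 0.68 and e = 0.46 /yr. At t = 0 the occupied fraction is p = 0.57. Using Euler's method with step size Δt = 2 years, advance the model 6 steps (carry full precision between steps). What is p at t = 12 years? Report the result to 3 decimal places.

Update rule: p ← p + [m·(1−p) − e·p]·Δt with Δt = 2.
p: 0.57000 → 0.63040  (Δp = +0.06040)
p: 0.63040 → 0.55309  (Δp = -0.07731)
p: 0.55309 → 0.65205  (Δp = +0.09896)
p: 0.65205 → 0.52538  (Δp = -0.12667)
p: 0.52538 → 0.68751  (Δp = +0.16214)
p: 0.68751 → 0.47998  (Δp = -0.20753)

0.480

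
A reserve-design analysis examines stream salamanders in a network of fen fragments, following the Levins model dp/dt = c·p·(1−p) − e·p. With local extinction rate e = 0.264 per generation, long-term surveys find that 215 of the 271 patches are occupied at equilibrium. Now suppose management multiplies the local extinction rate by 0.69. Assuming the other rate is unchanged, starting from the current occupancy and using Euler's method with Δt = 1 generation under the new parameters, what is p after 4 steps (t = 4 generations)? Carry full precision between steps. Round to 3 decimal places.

0.857

Observed p* = 215/271 = 0.79336.
Balance c(1−p*) = e gives c = e/(1 − 0.79336) = 0.264/0.20664 = 1.27757.
Starting from p₀ = 0.79336; update p ← p + (dp/dt)·Δt with the new parameters.
t = 1: p = 0.79336 + (+0.06493) = 0.85829
t = 2: p = 0.85829 + (-0.00095) = 0.85733
t = 3: p = 0.85733 + (+0.00009) = 0.85742
t = 4: p = 0.85742 + (-0.00001) = 0.85742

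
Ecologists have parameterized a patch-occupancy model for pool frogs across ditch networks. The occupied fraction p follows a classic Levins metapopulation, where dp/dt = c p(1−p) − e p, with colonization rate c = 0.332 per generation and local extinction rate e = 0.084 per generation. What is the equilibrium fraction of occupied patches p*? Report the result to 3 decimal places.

At equilibrium, colonization balances extinction: c·p*·(1−p*) = e·p*.
So p* = 1 − e/c = 1 − 0.084/0.332 = 1 − 0.2530 = 0.7470.

0.747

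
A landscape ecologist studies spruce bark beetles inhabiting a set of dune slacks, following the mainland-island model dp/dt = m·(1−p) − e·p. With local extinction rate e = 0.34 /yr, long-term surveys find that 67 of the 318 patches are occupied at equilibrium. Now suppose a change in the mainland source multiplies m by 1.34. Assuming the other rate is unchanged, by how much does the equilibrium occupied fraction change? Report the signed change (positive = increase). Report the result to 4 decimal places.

Observed p* = 67/318 = 0.21069.
Balance m(1−p*) = e·p* gives m = e·p*/(1−p*) = 0.34×0.21069/0.78931 = 0.09076.
New p* = m/(m+e) = 0.12162/(0.12162+0.34000) = 0.26346.
Δp* = 0.26346 − 0.21069 = +0.05277.

0.0528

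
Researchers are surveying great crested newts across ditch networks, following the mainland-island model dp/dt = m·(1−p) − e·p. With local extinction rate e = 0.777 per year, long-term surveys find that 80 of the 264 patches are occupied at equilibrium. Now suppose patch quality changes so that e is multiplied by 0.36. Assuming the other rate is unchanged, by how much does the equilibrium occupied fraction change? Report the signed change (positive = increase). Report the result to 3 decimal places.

0.244

Observed p* = 80/264 = 0.30303.
Balance m(1−p*) = e·p* gives m = e·p*/(1−p*) = 0.777×0.30303/0.69697 = 0.33783.
New p* = m/(m+e) = 0.33783/(0.33783+0.27972) = 0.54705.
Δp* = 0.54705 − 0.30303 = +0.24402.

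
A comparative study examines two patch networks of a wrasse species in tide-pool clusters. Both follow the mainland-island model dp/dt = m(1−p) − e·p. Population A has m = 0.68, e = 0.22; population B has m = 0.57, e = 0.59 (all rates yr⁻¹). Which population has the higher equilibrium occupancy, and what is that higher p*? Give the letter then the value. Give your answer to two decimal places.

A, 0.76

A: p*_A = m/(m+e) = 0.68/0.9000 = 0.7556.
B: p*_B = 0.57/1.1600 = 0.4914.
A is higher at 0.7556.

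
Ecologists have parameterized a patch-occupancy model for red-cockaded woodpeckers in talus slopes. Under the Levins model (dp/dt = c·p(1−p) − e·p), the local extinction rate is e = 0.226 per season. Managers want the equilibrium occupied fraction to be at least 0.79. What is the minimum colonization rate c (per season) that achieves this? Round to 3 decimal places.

1.076

p* = 1 − e/c ≥ 0.79 requires e/c ≤ 0.2100, i.e. c ≥ e/0.2100.
c_min = 0.226/0.2100 = 1.0762.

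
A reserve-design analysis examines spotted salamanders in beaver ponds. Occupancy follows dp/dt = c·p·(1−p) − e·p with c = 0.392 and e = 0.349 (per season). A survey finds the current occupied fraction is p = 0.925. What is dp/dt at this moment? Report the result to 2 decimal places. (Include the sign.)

-0.30

Colonization term: c·p·(1−p) = 0.392×0.925×0.0750 = 0.02719.
Extinction term: e·p = 0.32282.
dp/dt = 0.02719 − 0.32282 = -0.29563.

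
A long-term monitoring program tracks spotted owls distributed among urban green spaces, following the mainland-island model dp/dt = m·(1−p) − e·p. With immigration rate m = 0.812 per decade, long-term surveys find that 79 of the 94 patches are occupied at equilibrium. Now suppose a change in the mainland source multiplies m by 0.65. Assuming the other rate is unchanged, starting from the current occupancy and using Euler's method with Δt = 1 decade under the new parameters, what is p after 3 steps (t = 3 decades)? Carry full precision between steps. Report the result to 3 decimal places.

Observed p* = 79/94 = 0.84043.
Balance m(1−p*) = e·p* gives e = m(1−p*)/p* = 0.812×0.15957/0.84043 = 0.15418.
Starting from p₀ = 0.84043; update p ← p + (dp/dt)·Δt with the new parameters.
t = 1: p = 0.84043 + (-0.04535) = 0.79507
t = 2: p = 0.79507 + (-0.01442) = 0.78065
t = 3: p = 0.78065 + (-0.00459) = 0.77607

0.776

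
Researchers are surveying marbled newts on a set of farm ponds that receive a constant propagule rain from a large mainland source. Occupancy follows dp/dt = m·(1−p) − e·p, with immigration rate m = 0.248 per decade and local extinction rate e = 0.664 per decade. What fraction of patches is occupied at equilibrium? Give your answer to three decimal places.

0.272

At equilibrium the propagule rain into empty patches balances local extinction: m(1−p*) = e·p*.
p* = m/(m+e) = 0.248/(0.248+0.664) = 0.248/0.9120 = 0.2719.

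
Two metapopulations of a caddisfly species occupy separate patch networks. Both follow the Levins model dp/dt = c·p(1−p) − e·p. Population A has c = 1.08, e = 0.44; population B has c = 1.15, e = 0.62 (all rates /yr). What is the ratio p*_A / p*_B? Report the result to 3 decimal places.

A: p*_A = 1 − 0.44/1.08 = 0.5926.
B: p*_B = 1 − 0.62/1.15 = 0.4609.
p*_A / p*_B = 0.5926/0.4609 = 1.2858.

1.286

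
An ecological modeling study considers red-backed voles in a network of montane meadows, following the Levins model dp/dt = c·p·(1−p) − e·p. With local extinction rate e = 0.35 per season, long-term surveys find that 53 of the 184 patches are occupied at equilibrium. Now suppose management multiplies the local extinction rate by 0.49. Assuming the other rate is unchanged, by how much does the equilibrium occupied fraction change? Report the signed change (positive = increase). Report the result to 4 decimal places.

Observed p* = 53/184 = 0.28804.
Balance c(1−p*) = e gives c = e/(1 − 0.28804) = 0.35/0.71196 = 0.49160.
New p* = 1 − e/c = 1 − 0.17150/0.49160 = 0.65114.
Δp* = 0.65114 − 0.28804 = +0.36310.

0.3631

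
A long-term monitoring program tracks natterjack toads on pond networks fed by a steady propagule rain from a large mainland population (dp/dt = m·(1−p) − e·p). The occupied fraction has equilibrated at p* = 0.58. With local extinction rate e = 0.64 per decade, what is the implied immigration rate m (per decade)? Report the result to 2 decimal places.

0.88

At equilibrium m(1−p*) = e·p*, so m = e·p*/(1−p*).
m = 0.64 × 0.58 / 0.4200 = 0.3712/0.4200 = 0.8838.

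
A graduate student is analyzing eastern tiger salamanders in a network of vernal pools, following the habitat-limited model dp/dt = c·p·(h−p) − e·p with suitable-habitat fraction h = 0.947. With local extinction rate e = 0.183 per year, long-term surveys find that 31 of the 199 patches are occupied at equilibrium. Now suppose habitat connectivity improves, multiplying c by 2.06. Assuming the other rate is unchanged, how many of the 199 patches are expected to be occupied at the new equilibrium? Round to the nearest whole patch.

112

Observed p* = 31/199 = 0.15578.
Balance c(h−p*) = e gives c = e/(0.947 − 0.15578) = 0.183/0.79122 = 0.23129.
New p* = 0.947 − e/c = 0.947 − 0.18300/0.47646 = 0.56292.
Expected occupied = 199 × 0.56292 = 112.02 ≈ 112.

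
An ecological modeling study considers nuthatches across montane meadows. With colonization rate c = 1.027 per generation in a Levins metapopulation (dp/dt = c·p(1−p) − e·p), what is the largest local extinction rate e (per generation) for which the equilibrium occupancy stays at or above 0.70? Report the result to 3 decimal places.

1 − e/c ≥ 0.70 ⇒ e ≤ c(1 − 0.70) = 1.027 × 0.3000.
e_max = 0.3081.

0.308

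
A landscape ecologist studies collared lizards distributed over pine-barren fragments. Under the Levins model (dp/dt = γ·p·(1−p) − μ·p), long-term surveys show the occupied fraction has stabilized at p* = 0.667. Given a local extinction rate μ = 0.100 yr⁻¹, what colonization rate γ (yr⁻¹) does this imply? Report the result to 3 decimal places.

0.300

At equilibrium γ(1−p*) = μ, so γ = μ/(1−p*).
γ = 0.100/(1 − 0.667) = 0.100/0.3330 = 0.3003.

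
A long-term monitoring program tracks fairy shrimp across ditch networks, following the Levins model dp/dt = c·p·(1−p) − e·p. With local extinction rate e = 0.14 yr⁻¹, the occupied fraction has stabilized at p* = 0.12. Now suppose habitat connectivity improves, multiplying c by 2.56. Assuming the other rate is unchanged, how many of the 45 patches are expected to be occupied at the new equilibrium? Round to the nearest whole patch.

30

Balance c(1−p*) = e gives c = e/(1 − 0.12000) = 0.14/0.88000 = 0.15909.
New p* = 1 − e/c = 1 − 0.14000/0.40727 = 0.65625.
Expected occupied = 45 × 0.65625 = 29.53 ≈ 30.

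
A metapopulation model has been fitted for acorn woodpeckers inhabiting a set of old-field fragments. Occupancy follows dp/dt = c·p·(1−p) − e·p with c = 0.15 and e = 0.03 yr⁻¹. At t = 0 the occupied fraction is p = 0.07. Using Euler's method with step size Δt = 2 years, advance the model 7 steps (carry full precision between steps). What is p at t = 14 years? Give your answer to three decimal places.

0.251

Update rule: p ← p + [c·p·(1−p) − e·p]·Δt with Δt = 2.
p: 0.07000 → 0.08533  (Δp = +0.01533)
p: 0.08533 → 0.10362  (Δp = +0.01829)
p: 0.10362 → 0.12527  (Δp = +0.02165)
p: 0.12527 → 0.15063  (Δp = +0.02536)
p: 0.15063 → 0.17998  (Δp = +0.02934)
p: 0.17998 → 0.21345  (Δp = +0.03348)
p: 0.21345 → 0.25101  (Δp = +0.03756)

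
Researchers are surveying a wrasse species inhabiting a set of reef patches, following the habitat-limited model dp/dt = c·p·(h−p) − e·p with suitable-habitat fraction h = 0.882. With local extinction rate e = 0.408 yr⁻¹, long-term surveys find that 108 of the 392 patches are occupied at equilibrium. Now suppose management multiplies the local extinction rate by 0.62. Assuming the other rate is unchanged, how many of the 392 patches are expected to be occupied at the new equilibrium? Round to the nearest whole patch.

198

Observed p* = 108/392 = 0.27551.
Balance c(h−p*) = e gives c = e/(0.882 − 0.27551) = 0.408/0.60649 = 0.67272.
New p* = 0.882 − e/c = 0.882 − 0.25296/0.67272 = 0.50597.
Expected occupied = 392 × 0.50597 = 198.34 ≈ 198.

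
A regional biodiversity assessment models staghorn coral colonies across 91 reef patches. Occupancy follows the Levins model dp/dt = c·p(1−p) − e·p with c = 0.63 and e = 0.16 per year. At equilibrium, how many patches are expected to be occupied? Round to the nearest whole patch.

p* = 1 − e/c = 1 − 0.16/0.63 = 0.7460.
Expected occupied patches = N × p* = 91 × 0.7460 = 67.89 ≈ 68.

68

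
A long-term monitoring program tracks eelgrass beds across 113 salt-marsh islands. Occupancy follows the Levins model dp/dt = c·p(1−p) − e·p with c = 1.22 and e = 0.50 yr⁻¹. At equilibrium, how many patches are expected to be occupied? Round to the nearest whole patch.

67

p* = 1 − e/c = 1 − 0.50/1.22 = 0.5902.
Expected occupied patches = N × p* = 113 × 0.5902 = 66.69 ≈ 67.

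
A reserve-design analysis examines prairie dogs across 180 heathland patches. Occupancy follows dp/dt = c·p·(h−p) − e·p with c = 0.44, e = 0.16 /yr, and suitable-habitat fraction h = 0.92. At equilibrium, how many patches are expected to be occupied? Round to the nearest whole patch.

100

p* = h − e/c = 0.92 − 0.3636 = 0.5564.
Expected occupied patches = N × p* = 180 × 0.5564 = 100.15 ≈ 100.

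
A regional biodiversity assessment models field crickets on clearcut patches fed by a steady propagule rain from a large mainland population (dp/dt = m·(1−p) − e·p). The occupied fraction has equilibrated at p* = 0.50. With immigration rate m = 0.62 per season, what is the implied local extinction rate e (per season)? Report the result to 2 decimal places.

At equilibrium m(1−p*) = e·p*, so e = m(1−p*)/p*.
e = 0.62 × 0.5000 / 0.50 = 0.6200.

0.62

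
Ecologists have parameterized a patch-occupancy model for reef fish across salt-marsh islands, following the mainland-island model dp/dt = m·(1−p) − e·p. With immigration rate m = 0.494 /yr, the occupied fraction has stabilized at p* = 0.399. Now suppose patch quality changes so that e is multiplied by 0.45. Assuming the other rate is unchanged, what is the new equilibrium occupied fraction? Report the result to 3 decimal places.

Balance m(1−p*) = e·p* gives e = m(1−p*)/p* = 0.494×0.60100/0.39900 = 0.74410.
New p* = m/(m+e) = 0.49400/(0.49400+0.33485) = 0.59601.

0.596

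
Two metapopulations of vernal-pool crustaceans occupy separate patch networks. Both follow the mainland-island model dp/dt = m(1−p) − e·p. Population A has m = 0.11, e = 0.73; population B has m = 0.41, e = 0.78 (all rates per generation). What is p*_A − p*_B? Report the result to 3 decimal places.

-0.214

A: p*_A = m/(m+e) = 0.11/0.8400 = 0.1310.
B: p*_B = 0.41/1.1900 = 0.3445.
p*_A − p*_B = 0.1310 − 0.3445 = -0.2136.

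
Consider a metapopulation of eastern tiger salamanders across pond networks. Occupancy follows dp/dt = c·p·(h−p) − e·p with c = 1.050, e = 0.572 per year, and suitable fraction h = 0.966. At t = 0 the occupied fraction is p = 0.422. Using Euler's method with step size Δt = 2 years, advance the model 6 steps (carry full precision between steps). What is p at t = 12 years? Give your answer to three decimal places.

Update rule: p ← p + [c·p·(h−p) − e·p]·Δt with Δt = 2.
p: 0.42200 → 0.42132  (Δp = -0.00068)
p: 0.42132 → 0.42125  (Δp = -0.00008)
p: 0.42125 → 0.42124  (Δp = -0.00001)
p: 0.42124 → 0.42124  (Δp = -0.00000)
p: 0.42124 → 0.42124  (Δp = -0.00000)
p: 0.42124 → 0.42124  (Δp = -0.00000)

0.421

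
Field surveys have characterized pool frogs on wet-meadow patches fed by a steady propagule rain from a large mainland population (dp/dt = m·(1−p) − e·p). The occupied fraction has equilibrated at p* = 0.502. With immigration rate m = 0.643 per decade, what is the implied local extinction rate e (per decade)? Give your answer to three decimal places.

0.638

At equilibrium m(1−p*) = e·p*, so e = m(1−p*)/p*.
e = 0.643 × 0.4980 / 0.502 = 0.6379.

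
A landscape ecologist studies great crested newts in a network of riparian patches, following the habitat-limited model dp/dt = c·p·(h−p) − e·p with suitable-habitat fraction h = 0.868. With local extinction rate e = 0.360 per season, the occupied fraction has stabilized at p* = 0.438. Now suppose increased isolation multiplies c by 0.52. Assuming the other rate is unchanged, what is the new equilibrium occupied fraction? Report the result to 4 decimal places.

Balance c(h−p*) = e gives c = e/(0.868 − 0.43800) = 0.360/0.43000 = 0.83721.
New p* = 0.868 − e/c = 0.868 − 0.36000/0.43535 = 0.04108.

0.0411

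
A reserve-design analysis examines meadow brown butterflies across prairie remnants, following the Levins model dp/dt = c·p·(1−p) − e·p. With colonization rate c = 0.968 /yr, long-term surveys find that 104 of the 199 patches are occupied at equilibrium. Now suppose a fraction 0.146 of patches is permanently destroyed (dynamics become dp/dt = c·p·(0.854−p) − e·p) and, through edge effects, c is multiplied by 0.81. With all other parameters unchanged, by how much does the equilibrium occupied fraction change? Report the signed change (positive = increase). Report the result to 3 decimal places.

-0.258

Observed p* = 104/199 = 0.52261.
Balance c(1−p*) = e gives e = 0.968×(1 − 0.52261) = 0.46211.
New p* = 0.854 − e/c = 0.854 − 0.46211/0.78408 = 0.26463.
Δp* = 0.26463 − 0.52261 = -0.25798.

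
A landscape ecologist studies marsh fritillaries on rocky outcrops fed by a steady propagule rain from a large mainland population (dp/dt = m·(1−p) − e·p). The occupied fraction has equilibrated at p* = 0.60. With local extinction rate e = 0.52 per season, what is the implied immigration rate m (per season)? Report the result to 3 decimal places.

0.780

At equilibrium m(1−p*) = e·p*, so m = e·p*/(1−p*).
m = 0.52 × 0.60 / 0.4000 = 0.3120/0.4000 = 0.7800.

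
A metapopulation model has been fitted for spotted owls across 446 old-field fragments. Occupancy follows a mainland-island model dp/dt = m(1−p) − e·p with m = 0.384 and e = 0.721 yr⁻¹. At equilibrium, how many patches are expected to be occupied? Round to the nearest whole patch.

155

p* = m/(m+e) = 0.384/1.1050 = 0.3475.
Expected occupied patches = N × p* = 446 × 0.3475 = 154.99 ≈ 155.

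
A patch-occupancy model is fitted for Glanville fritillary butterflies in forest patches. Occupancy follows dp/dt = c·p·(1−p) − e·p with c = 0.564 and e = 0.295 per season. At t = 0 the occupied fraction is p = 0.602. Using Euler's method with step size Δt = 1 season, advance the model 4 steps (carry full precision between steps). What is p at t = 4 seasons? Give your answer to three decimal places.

Update rule: p ← p + [c·p·(1−p) − e·p]·Δt with Δt = 1.
t = 1: p = 0.60200 + (-0.04246) = 0.55954
t = 2: p = 0.55954 + (-0.02606) = 0.53348
t = 3: p = 0.53348 + (-0.01701) = 0.51647
t = 4: p = 0.51647 + (-0.01151) = 0.50496

0.505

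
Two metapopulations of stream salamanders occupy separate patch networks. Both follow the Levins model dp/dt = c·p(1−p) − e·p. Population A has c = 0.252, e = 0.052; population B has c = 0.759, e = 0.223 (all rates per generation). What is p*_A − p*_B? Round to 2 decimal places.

A: p*_A = 1 − 0.052/0.252 = 0.7937.
B: p*_B = 1 − 0.223/0.759 = 0.7062.
p*_A − p*_B = 0.7937 − 0.7062 = 0.0875.

0.09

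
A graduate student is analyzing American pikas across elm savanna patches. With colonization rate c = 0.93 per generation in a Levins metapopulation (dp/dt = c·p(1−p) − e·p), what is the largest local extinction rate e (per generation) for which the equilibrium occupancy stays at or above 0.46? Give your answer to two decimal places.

0.50

1 − e/c ≥ 0.46 ⇒ e ≤ c(1 − 0.46) = 0.93 × 0.5400.
e_max = 0.5022.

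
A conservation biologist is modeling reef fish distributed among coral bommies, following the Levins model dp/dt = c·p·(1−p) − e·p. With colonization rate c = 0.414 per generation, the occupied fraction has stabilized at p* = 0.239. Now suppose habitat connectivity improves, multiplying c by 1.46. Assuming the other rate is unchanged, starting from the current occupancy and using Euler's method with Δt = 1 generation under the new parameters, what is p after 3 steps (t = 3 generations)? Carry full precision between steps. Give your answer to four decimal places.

0.3394

Balance c(1−p*) = e gives e = 0.414×(1 − 0.23900) = 0.31505.
Starting from p₀ = 0.23900; update p ← p + (dp/dt)·Δt with the new parameters.
p: 0.23900 → 0.27364  (Δp = +0.03464)
p: 0.27364 → 0.30756  (Δp = +0.03393)
p: 0.30756 → 0.33939  (Δp = +0.03183)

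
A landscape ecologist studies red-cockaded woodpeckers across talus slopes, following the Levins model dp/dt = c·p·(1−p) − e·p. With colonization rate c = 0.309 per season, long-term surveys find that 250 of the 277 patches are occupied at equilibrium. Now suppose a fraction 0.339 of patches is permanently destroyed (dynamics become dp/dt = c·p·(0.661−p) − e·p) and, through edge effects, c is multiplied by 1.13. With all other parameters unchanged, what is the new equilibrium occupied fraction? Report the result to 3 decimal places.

0.575

Observed p* = 250/277 = 0.90253.
Balance c(1−p*) = e gives e = 0.309×(1 − 0.90253) = 0.03012.
New p* = 0.661 − e/c = 0.661 − 0.03012/0.34917 = 0.57474.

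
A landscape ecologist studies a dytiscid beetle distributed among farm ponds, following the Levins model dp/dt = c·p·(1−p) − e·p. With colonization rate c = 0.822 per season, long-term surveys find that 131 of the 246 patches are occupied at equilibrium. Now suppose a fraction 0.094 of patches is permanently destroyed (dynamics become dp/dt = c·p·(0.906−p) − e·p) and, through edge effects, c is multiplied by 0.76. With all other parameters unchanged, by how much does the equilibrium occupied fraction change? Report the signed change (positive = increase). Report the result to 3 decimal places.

-0.242

Observed p* = 131/246 = 0.53252.
Balance c(1−p*) = e gives e = 0.822×(1 − 0.53252) = 0.38427.
New p* = 0.906 − e/c = 0.906 − 0.38427/0.62472 = 0.29089.
Δp* = 0.29089 − 0.53252 = -0.24163.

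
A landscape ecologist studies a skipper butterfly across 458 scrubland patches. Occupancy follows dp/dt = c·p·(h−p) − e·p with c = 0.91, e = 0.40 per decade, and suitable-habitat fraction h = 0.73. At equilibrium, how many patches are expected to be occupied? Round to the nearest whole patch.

133

p* = h − e/c = 0.73 − 0.4396 = 0.2904.
Expected occupied patches = N × p* = 458 × 0.2904 = 133.02 ≈ 133.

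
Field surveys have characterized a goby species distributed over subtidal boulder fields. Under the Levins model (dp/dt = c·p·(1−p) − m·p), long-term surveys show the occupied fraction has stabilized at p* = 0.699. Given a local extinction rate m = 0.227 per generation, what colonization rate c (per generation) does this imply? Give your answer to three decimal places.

At equilibrium c(1−p*) = m, so c = m/(1−p*).
c = 0.227/(1 − 0.699) = 0.227/0.3010 = 0.7542.

0.754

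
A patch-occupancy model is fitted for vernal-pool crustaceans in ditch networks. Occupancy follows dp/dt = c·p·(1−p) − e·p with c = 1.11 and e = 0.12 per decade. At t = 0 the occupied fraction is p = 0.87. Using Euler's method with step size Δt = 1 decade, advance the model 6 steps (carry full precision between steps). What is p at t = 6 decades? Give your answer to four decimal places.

0.8919

Update rule: p ← p + [c·p·(1−p) − e·p]·Δt with Δt = 1.
t = 1: p = 0.87000 + (+0.02114) = 0.89114
t = 2: p = 0.89114 + (+0.00074) = 0.89188
t = 3: p = 0.89188 + (+0.00001) = 0.89189
t = 4: p = 0.89189 + (+0.00000) = 0.89189
t = 5: p = 0.89189 + (+0.00000) = 0.89189
t = 6: p = 0.89189 + (+0.00000) = 0.89189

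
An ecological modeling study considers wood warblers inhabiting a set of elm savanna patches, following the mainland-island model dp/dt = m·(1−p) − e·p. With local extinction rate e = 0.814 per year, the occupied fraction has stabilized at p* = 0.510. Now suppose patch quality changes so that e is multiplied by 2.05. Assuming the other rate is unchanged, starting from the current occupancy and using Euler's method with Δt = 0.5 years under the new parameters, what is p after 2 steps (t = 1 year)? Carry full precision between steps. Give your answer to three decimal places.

0.348

Balance m(1−p*) = e·p* gives m = e·p*/(1−p*) = 0.814×0.51000/0.49000 = 0.84722.
Starting from p₀ = 0.51000; update p ← p + (dp/dt)·Δt with the new parameters.
p: 0.51000 → 0.29205  (Δp = -0.21795)
p: 0.29205 → 0.34827  (Δp = +0.05622)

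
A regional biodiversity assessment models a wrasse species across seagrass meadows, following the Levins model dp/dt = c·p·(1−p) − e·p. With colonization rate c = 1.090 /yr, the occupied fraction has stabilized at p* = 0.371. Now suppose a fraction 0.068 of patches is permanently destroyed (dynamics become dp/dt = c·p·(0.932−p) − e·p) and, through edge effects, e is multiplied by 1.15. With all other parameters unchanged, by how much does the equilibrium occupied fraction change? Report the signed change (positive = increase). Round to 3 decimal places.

-0.162

Balance c(1−p*) = e gives e = 1.090×(1 − 0.37100) = 0.68561.
New p* = 0.932 − e/c = 0.932 − 0.78845/1.09000 = 0.20865.
Δp* = 0.20865 − 0.37100 = -0.16235.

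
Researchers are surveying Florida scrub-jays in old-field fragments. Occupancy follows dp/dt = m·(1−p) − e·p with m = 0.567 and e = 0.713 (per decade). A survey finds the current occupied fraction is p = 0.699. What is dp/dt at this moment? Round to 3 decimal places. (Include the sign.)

-0.328

Colonization term: m·(1−p) = 0.567×0.3010 = 0.17067.
Extinction term: e·p = 0.49839.
dp/dt = 0.17067 − 0.49839 = -0.32772.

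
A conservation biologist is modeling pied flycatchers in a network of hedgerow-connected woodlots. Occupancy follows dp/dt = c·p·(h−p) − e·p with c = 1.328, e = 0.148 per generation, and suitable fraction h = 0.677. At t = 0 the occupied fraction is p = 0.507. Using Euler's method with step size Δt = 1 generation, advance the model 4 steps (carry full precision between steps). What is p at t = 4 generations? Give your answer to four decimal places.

0.5652

Update rule: p ← p + [c·p·(h−p) − e·p]·Δt with Δt = 1.
t = 1: p = 0.50700 + (+0.03942) = 0.54642
t = 2: p = 0.54642 + (+0.01388) = 0.56031
t = 3: p = 0.56031 + (+0.00391) = 0.56421
t = 4: p = 0.56421 + (+0.00101) = 0.56522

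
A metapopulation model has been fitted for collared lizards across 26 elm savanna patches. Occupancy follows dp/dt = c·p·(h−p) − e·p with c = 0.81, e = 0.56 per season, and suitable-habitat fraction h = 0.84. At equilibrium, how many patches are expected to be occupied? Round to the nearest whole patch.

4

p* = h − e/c = 0.84 − 0.6914 = 0.1486.
Expected occupied patches = N × p* = 26 × 0.1486 = 3.86 ≈ 4.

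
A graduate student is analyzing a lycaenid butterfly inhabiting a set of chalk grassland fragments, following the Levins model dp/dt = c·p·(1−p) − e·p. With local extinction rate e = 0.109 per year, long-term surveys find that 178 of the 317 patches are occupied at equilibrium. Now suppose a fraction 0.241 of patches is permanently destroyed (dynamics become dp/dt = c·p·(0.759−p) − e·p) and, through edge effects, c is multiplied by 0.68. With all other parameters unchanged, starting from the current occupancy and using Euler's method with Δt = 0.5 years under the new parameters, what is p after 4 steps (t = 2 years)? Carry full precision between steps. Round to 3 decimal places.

Observed p* = 178/317 = 0.56151.
Balance c(1−p*) = e gives c = e/(1 − 0.56151) = 0.109/0.43849 = 0.24858.
Starting from p₀ = 0.56151; update p ← p + (dp/dt)·Δt with the new parameters.
p: 0.56151 → 0.54028  (Δp = -0.02123)
p: 0.54028 → 0.52083  (Δp = -0.01946)
p: 0.52083 → 0.50293  (Δp = -0.01790)
p: 0.50293 → 0.48640  (Δp = -0.01652)

0.486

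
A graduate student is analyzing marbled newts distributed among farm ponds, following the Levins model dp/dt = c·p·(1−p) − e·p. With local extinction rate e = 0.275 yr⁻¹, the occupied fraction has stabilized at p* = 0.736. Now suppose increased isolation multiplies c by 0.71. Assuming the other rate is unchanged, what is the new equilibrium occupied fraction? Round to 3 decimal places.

0.628

Balance c(1−p*) = e gives c = e/(1 − 0.73600) = 0.275/0.26400 = 1.04167.
New p* = 1 − e/c = 1 − 0.27500/0.73959 = 0.62817.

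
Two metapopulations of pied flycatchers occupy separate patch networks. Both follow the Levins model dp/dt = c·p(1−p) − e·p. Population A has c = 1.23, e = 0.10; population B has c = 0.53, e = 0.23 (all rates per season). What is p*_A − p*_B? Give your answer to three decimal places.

A: p*_A = 1 − 0.10/1.23 = 0.9187.
B: p*_B = 1 − 0.23/0.53 = 0.5660.
p*_A − p*_B = 0.9187 − 0.5660 = 0.3527.

0.353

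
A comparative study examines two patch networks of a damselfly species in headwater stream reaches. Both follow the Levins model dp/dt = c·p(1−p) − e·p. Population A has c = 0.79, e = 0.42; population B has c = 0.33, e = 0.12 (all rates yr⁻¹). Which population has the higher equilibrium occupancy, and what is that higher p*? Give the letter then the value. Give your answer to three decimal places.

B, 0.636

A: p*_A = 1 − 0.42/0.79 = 0.4684.
B: p*_B = 1 − 0.12/0.33 = 0.6364.
B is higher at 0.6364.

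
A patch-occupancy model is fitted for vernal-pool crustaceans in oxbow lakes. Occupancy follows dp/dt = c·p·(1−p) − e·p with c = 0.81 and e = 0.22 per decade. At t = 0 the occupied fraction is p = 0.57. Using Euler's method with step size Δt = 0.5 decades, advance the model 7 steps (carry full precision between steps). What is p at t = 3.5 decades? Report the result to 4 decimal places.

0.7097

Update rule: p ← p + [c·p·(1−p) − e·p]·Δt with Δt = 0.5.
step 1: Δp = +0.03657, p = 0.60657
step 2: Δp = +0.02993, p = 0.63649
step 3: Δp = +0.02369, p = 0.66018
step 4: Δp = +0.01824, p = 0.67842
step 5: Δp = +0.01373, p = 0.69215
step 6: Δp = +0.01016, p = 0.70231
step 7: Δp = +0.00742, p = 0.70973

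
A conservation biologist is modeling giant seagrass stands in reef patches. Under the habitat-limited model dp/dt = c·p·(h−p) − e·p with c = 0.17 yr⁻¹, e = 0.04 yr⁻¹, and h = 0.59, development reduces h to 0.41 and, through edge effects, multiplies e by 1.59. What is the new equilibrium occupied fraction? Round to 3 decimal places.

0.036

Before: p* = h − e/c = 0.59 − 0.04/0.17 = 0.59 − 0.2353 = 0.3547.
After: c = 0.17, e = 0.0636, h = 0.41; p* = 0.41 − 0.0636/0.17 = 0.0359.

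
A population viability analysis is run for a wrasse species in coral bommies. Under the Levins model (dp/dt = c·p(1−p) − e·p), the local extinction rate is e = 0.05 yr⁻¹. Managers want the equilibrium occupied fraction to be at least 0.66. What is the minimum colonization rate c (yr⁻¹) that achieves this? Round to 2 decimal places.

p* = 1 − e/c ≥ 0.66 requires e/c ≤ 0.3400, i.e. c ≥ e/0.3400.
c_min = 0.05/0.3400 = 0.1471.

0.15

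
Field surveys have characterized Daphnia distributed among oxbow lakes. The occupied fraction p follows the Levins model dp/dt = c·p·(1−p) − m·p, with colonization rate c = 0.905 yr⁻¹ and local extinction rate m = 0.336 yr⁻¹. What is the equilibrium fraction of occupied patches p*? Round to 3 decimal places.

At equilibrium, colonization balances extinction: c·p*·(1−p*) = m·p*.
So p* = 1 − m/c = 1 − 0.336/0.905 = 1 − 0.3713 = 0.6287.

0.629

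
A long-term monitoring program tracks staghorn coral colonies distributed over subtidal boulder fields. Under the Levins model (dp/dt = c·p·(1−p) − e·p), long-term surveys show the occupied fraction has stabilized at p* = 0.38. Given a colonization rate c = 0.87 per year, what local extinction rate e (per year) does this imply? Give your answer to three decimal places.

At equilibrium c(1−p*) = e.
e = 0.87 × (1 − 0.38) = 0.87 × 0.6200 = 0.5394.

0.539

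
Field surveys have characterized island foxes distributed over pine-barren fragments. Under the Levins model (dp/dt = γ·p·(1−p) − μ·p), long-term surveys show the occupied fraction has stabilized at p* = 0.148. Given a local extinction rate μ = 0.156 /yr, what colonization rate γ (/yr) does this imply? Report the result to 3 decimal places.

0.183

At equilibrium γ(1−p*) = μ, so γ = μ/(1−p*).
γ = 0.156/(1 − 0.148) = 0.156/0.8520 = 0.1831.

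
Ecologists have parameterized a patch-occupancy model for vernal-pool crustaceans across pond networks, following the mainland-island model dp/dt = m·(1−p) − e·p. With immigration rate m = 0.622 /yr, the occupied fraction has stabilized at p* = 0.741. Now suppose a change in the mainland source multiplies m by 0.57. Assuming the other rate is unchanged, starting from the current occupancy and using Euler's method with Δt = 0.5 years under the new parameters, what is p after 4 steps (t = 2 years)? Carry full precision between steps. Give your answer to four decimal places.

Balance m(1−p*) = e·p* gives e = m(1−p*)/p* = 0.622×0.25900/0.74100 = 0.21741.
Starting from p₀ = 0.74100; update p ← p + (dp/dt)·Δt with the new parameters.
t = 0.5: p = 0.74100 + (-0.03464) = 0.70636
t = 1: p = 0.70636 + (-0.02473) = 0.68163
t = 1.5: p = 0.68163 + (-0.01766) = 0.66397
t = 2: p = 0.66397 + (-0.01261) = 0.65137

0.6514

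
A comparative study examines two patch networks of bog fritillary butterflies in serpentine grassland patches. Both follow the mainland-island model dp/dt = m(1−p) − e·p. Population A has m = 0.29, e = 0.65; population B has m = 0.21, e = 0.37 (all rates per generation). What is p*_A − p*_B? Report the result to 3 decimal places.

A: p*_A = m/(m+e) = 0.29/0.9400 = 0.3085.
B: p*_B = 0.21/0.5800 = 0.3621.
p*_A − p*_B = 0.3085 − 0.3621 = -0.0536.

-0.054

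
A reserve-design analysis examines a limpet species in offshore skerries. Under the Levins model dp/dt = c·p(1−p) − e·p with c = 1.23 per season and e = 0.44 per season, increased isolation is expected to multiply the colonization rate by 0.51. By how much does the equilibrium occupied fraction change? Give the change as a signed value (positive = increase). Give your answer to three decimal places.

-0.344

Before: p* = 1 − 0.44/1.23 = 0.6423.
After the change, c = 0.6273, e = 0.44, so p* = 1 − 0.44/0.6273 = 0.2986.
Δp* = 0.2986 − 0.6423 = -0.3437.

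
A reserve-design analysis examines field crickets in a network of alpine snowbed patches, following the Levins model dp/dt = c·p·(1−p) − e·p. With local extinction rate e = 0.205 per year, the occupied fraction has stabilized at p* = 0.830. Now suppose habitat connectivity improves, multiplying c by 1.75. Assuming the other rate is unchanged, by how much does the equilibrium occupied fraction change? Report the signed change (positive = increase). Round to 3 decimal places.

0.073

Balance c(1−p*) = e gives c = e/(1 − 0.83000) = 0.205/0.17000 = 1.20588.
New p* = 1 − e/c = 1 − 0.20500/2.11029 = 0.90286.
Δp* = 0.90286 − 0.83000 = +0.07286.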